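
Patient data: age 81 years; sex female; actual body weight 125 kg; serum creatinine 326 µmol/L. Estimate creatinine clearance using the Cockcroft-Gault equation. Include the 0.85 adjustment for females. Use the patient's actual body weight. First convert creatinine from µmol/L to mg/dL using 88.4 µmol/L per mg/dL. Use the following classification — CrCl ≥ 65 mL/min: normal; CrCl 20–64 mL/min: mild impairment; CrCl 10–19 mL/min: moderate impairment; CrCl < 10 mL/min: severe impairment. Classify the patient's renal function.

SCr = 326 / 88.4 = 3.688 mg/dL
CrCl = (140 − 81) × 125 / (72 × 3.688) × 0.85 = 7375.0 / 265.54 × 0.85 ≈ 23.6 mL/min
24 mL/min falls in the 'mild impairment' range.

mild impairment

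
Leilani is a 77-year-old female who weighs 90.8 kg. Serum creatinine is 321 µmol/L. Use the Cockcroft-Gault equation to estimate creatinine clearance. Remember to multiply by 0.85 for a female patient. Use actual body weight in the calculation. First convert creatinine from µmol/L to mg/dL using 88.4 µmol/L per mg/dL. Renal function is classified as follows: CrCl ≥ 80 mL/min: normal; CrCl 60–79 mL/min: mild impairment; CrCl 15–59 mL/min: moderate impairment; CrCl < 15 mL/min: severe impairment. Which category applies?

moderate impairment

SCr = 321 / 88.4 = 3.631 mg/dL
CrCl = (140 − 77) × 90.8 / (72 × 3.631) × 0.85 = 5720.4 / 261.43 × 0.85 ≈ 18.6 mL/min
19 mL/min falls in the 'moderate impairment' range.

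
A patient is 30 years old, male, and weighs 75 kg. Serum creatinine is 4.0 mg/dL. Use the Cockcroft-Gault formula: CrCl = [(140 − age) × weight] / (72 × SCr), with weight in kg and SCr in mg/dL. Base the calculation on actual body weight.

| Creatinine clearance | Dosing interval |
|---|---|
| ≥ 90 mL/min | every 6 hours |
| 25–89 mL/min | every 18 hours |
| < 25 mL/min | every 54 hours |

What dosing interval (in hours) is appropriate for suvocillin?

every 18 hours

CrCl = (140 − 30) × 75 / (72 × 4) = 8250.0 / 288.00 ≈ 28.6 mL/min
CrCl ≈ 29 mL/min → bracket 25–89 mL/min → every 18 hours.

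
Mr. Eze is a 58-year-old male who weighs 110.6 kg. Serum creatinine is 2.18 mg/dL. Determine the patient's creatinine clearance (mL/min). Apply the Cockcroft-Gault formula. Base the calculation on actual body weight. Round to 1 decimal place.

57.8 mL/min

CrCl = (140 − 58) × 110.6 / (72 × 2.18) = 9069.2 / 156.96 ≈ 57.8 mL/min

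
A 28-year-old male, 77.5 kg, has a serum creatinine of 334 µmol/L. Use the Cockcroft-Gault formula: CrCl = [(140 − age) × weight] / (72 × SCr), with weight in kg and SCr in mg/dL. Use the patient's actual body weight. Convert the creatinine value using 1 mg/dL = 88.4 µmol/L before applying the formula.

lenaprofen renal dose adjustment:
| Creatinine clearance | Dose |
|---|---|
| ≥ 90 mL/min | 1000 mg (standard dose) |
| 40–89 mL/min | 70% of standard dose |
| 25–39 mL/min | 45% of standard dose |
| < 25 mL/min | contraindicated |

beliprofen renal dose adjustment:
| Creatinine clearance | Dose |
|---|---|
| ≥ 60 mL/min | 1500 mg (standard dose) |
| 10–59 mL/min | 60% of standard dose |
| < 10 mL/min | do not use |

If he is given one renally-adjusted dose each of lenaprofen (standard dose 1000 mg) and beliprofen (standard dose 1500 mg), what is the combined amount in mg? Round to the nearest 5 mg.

SCr = 334 / 88.4 = 3.778 mg/dL
CrCl = (140 − 28) × 77.5 / (72 × 3.778) = 8680.0 / 272.02 ≈ 31.9 mL/min
CrCl ≈ 32 mL/min.
lenaprofen: 25–39 mL/min → 45% of 1000 mg = 450 mg.
beliprofen: 10–59 mL/min → 60% of 1500 mg = 900 mg.
Total = 450 + 900 = 1350 mg.

1350 mg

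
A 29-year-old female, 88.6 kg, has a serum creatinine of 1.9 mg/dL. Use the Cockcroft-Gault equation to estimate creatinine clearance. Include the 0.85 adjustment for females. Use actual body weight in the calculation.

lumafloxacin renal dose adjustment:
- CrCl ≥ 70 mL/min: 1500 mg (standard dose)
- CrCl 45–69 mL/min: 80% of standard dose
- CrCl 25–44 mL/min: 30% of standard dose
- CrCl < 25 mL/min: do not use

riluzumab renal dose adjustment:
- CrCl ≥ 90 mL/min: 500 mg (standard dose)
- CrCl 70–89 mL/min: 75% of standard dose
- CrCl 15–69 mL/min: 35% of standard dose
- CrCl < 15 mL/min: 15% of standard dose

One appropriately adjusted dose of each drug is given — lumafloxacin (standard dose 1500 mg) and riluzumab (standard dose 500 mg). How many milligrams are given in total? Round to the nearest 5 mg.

1375 mg

CrCl = (140 − 29) × 88.6 / (72 × 1.9) × 0.85 = 9834.6 / 136.80 × 0.85 ≈ 61.1 mL/min
CrCl ≈ 61 mL/min.
lumafloxacin: 45–69 mL/min → 80% of 1500 mg = 1200 mg.
riluzumab: 15–69 mL/min → 35% of 500 mg = 175 mg.
Total = 1200 + 175 = 1375 mg.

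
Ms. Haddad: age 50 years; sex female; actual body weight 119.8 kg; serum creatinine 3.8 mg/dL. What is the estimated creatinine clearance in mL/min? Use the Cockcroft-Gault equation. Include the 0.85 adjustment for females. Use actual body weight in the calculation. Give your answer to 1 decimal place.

33.5 mL/min

CrCl = (140 − 50) × 119.8 / (72 × 3.8) × 0.85 = 10782.0 / 273.60 × 0.85 ≈ 33.5 mL/min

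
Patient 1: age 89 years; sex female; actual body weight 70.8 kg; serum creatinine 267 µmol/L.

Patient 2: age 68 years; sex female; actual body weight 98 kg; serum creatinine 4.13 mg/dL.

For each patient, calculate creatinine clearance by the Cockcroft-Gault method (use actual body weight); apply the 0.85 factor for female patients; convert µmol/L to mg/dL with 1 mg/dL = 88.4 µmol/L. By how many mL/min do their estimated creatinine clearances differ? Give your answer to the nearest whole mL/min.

6 mL/min

Patient 1: SCr = 267 / 88.4 = 3.02 mg/dL
Patient 1: CrCl = (140 − 89) × 70.8 / (72 × 3.02) × 0.85 = 3610.8 / 217.44 × 0.85 ≈ 14.1 mL/min
Patient 2: CrCl = (140 − 68) × 98 / (72 × 4.13) × 0.85 = 7056.0 / 297.36 × 0.85 ≈ 20.2 mL/min
|14.1 − 20.2| = 6.1 mL/min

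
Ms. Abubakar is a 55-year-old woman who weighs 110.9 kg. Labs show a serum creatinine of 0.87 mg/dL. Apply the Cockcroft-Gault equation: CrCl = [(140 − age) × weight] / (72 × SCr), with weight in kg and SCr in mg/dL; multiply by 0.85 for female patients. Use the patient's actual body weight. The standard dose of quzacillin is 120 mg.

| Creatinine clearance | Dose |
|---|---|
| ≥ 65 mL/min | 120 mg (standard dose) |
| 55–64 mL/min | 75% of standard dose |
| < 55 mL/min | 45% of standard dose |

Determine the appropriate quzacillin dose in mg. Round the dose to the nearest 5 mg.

CrCl = (140 − 55) × 110.9 / (72 × 0.87) × 0.85 = 9426.5 / 62.64 × 0.85 ≈ 127.9 mL/min
CrCl ≈ 128 mL/min → bracket ≥ 65 mL/min.
100% of 120 mg = 120 mg

120 mg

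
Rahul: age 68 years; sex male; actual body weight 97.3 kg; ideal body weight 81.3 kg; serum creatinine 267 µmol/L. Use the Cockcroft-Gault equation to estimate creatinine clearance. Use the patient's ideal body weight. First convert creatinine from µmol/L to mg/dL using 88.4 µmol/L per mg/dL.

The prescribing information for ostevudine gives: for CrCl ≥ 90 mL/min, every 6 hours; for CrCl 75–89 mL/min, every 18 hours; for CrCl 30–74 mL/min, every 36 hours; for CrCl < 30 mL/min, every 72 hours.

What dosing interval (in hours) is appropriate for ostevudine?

every 72 hours

SCr = 267 / 88.4 = 3.02 mg/dL
CrCl = (140 − 68) × 81.3 / (72 × 3.02) = 5853.6 / 217.44 ≈ 26.9 mL/min
CrCl ≈ 27 mL/min → bracket < 30 mL/min → every 72 hours.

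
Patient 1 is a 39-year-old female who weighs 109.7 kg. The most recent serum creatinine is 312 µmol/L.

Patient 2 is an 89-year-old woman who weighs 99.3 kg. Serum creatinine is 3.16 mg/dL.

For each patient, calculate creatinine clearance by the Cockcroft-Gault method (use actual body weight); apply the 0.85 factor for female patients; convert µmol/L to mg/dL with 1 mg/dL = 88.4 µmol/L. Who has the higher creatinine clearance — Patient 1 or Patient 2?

Patient 1

Patient 1: SCr = 312 / 88.4 = 3.529 mg/dL
Patient 1: CrCl = (140 − 39) × 109.7 / (72 × 3.529) × 0.85 = 11079.7 / 254.09 × 0.85 ≈ 37.1 mL/min
Patient 2: CrCl = (140 − 89) × 99.3 / (72 × 3.16) × 0.85 = 5064.3 / 227.52 × 0.85 ≈ 18.9 mL/min
37.1 vs 18.9 mL/min → Patient 1 is higher.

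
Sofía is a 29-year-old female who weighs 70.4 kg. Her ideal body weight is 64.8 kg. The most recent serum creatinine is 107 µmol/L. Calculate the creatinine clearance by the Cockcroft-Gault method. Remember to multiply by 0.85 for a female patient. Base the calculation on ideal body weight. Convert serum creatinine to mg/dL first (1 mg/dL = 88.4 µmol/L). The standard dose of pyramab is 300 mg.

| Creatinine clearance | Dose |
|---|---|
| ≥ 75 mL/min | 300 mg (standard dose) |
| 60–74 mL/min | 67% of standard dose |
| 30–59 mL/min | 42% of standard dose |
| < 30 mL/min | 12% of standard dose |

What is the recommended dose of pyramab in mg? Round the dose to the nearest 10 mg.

200 mg

SCr = 107 / 88.4 = 1.21 mg/dL
CrCl = (140 − 29) × 64.8 / (72 × 1.21) × 0.85 = 7192.8 / 87.12 × 0.85 ≈ 70.2 mL/min
CrCl ≈ 70 mL/min → bracket 60–74 mL/min.
67% of 300 mg = 201 mg → 200 mg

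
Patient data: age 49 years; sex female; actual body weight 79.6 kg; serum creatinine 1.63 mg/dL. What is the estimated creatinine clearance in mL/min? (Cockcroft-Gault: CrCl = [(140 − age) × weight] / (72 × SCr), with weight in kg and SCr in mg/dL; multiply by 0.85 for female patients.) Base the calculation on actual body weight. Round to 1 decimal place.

52.5 mL/min

CrCl = (140 − 49) × 79.6 / (72 × 1.63) × 0.85 = 7243.6 / 117.36 × 0.85 ≈ 52.5 mL/min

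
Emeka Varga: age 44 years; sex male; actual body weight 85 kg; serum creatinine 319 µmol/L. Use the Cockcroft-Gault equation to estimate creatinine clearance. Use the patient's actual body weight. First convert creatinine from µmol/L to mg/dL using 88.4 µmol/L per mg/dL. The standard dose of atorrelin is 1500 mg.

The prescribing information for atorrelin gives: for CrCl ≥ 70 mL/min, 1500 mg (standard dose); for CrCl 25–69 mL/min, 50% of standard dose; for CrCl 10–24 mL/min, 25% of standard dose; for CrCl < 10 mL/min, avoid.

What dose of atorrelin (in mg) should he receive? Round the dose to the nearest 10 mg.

750 mg

SCr = 319 / 88.4 = 3.609 mg/dL
CrCl = (140 − 44) × 85 / (72 × 3.609) = 8160.0 / 259.85 ≈ 31.4 mL/min
CrCl ≈ 31 mL/min → bracket 25–69 mL/min.
50% of 1500 mg = 750 mg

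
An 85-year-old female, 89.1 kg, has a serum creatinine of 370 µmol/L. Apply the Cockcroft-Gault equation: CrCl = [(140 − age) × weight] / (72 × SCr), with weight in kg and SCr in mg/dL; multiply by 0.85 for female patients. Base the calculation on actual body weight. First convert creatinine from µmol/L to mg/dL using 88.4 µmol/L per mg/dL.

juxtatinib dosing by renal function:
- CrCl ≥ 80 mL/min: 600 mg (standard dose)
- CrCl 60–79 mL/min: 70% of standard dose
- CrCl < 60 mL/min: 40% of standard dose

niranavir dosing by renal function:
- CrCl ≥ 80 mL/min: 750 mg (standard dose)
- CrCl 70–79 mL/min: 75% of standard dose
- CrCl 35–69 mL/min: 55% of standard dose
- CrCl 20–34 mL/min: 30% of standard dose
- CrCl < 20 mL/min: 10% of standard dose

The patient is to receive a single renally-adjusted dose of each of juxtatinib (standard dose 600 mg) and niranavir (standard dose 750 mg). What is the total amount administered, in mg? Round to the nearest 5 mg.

315 mg

SCr = 370 / 88.4 = 4.186 mg/dL
CrCl = (140 − 85) × 89.1 / (72 × 4.186) × 0.85 = 4900.5 / 301.39 × 0.85 ≈ 13.8 mL/min
CrCl ≈ 14 mL/min.
juxtatinib: < 60 mL/min → 40% of 600 mg = 240 mg.
niranavir: < 20 mL/min → 10% of 750 mg = 75 mg.
Total = 240 + 75 = 315 mg.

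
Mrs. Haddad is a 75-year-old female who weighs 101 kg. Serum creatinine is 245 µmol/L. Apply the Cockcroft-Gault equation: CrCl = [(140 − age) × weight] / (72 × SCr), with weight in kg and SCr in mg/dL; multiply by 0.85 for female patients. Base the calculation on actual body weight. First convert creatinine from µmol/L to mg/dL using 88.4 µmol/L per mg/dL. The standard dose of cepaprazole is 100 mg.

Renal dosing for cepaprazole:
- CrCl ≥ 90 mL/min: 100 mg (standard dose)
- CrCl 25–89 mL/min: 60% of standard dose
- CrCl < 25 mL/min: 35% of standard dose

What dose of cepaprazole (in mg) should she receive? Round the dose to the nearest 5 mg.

60 mg

SCr = 245 / 88.4 = 2.771 mg/dL
CrCl = (140 − 75) × 101 / (72 × 2.771) × 0.85 = 6565.0 / 199.51 × 0.85 ≈ 28.0 mL/min
CrCl ≈ 28 mL/min → bracket 25–89 mL/min.
60% of 100 mg = 60 mg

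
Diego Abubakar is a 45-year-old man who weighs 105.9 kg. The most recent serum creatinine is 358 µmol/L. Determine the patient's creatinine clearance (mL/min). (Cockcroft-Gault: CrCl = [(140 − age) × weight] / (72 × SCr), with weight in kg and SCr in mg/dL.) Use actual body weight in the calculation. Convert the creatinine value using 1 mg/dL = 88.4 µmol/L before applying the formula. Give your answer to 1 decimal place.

34.5 mL/min

SCr = 358 / 88.4 = 4.05 mg/dL
CrCl = (140 − 45) × 105.9 / (72 × 4.05) = 10060.5 / 291.60 ≈ 34.5 mL/min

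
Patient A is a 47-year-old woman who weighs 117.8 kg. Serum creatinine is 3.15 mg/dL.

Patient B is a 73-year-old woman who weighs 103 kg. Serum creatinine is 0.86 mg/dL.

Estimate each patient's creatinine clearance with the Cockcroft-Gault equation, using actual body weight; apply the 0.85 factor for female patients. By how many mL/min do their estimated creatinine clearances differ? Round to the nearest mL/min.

Patient A: CrCl = (140 − 47) × 117.8 / (72 × 3.15) × 0.85 = 10955.4 / 226.80 × 0.85 ≈ 41.1 mL/min
Patient B: CrCl = (140 − 73) × 103 / (72 × 0.86) × 0.85 = 6901.0 / 61.92 × 0.85 ≈ 94.7 mL/min
|41.1 − 94.7| = 53.6 mL/min

54 mL/min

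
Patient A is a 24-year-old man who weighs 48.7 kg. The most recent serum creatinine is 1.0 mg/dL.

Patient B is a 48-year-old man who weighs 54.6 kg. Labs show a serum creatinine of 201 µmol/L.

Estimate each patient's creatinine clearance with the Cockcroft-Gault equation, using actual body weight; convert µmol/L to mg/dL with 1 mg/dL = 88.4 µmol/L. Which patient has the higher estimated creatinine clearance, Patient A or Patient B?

Patient A: CrCl = (140 − 24) × 48.7 / (72 × 1) = 5649.2 / 72.00 ≈ 78.5 mL/min
Patient B: SCr = 201 / 88.4 = 2.274 mg/dL
Patient B: CrCl = (140 − 48) × 54.6 / (72 × 2.274) = 5023.2 / 163.73 ≈ 30.7 mL/min
78.5 vs 30.7 mL/min → Patient A is higher.

Patient A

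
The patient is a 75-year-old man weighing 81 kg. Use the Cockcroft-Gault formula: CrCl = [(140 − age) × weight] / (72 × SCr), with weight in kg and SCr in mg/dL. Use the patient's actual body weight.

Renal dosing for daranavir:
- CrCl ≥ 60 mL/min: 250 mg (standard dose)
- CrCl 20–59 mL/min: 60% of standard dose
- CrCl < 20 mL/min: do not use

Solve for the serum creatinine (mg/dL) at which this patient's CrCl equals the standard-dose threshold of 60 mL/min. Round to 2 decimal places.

Standard dose requires CrCl ≥ 60 mL/min.
Set (140 − 75) × 81 / (72 × SCr) = 60
SCr = (140 − 75) × 81 / (72 × 60) = 1.219 mg/dL

1.22 mg/dL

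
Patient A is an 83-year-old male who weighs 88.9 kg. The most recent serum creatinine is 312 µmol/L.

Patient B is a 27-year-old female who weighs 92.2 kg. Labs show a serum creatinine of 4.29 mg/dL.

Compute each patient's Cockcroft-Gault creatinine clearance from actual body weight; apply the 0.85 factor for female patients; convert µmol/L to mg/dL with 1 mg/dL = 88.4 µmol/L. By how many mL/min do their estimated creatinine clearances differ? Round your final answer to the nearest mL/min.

Patient A: SCr = 312 / 88.4 = 3.529 mg/dL
Patient A: CrCl = (140 − 83) × 88.9 / (72 × 3.529) = 5067.3 / 254.09 ≈ 19.9 mL/min
Patient B: CrCl = (140 − 27) × 92.2 / (72 × 4.29) × 0.85 = 10418.6 / 308.88 × 0.85 ≈ 28.7 mL/min
|19.9 − 28.7| = 8.8 mL/min

9 mL/min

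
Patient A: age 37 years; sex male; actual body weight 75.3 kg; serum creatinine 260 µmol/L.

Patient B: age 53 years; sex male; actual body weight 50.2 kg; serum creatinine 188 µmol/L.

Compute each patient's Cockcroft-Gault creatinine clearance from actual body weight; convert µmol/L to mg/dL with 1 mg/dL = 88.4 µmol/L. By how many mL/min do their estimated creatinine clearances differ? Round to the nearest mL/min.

Patient A: SCr = 260 / 88.4 = 2.941 mg/dL
Patient A: CrCl = (140 − 37) × 75.3 / (72 × 2.941) = 7755.9 / 211.75 ≈ 36.6 mL/min
Patient B: SCr = 188 / 88.4 = 2.127 mg/dL
Patient B: CrCl = (140 − 53) × 50.2 / (72 × 2.127) = 4367.4 / 153.14 ≈ 28.5 mL/min
|36.6 − 28.5| = 8.1 mL/min

8 mL/min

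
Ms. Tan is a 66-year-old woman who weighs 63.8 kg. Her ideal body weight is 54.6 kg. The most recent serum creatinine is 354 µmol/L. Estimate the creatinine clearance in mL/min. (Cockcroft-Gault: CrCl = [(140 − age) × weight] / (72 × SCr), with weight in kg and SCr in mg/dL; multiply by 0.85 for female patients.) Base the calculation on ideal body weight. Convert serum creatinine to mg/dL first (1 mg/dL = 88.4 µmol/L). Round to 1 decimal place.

11.9 mL/min

SCr = 354 / 88.4 = 4.005 mg/dL
CrCl = (140 − 66) × 54.6 / (72 × 4.005) × 0.85 = 4040.4 / 288.36 × 0.85 ≈ 11.9 mL/min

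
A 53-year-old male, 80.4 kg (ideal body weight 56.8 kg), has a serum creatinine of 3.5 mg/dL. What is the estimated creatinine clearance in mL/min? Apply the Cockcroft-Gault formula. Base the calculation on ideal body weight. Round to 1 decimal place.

CrCl = (140 − 53) × 56.8 / (72 × 3.5) = 4941.6 / 252.00 ≈ 19.6 mL/min

19.6 mL/min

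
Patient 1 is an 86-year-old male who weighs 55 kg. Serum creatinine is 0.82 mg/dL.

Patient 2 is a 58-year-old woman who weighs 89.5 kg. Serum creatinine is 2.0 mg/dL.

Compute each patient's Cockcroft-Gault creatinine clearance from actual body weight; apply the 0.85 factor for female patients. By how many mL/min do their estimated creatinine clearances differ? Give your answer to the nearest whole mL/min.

7 mL/min

Patient 1: CrCl = (140 − 86) × 55 / (72 × 0.82) = 2970.0 / 59.04 ≈ 50.3 mL/min
Patient 2: CrCl = (140 − 58) × 89.5 / (72 × 2) × 0.85 = 7339.0 / 144.00 × 0.85 ≈ 43.3 mL/min
|50.3 − 43.3| = 7.0 mL/min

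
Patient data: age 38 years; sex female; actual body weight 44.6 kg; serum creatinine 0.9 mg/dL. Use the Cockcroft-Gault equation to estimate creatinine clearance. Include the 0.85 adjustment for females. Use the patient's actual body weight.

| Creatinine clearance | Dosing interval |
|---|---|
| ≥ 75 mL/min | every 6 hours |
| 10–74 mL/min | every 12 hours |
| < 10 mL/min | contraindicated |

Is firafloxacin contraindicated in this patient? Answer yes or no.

no

CrCl = (140 − 38) × 44.6 / (72 × 0.9) × 0.85 = 4549.2 / 64.80 × 0.85 ≈ 59.7 mL/min
CrCl ≈ 60 mL/min, which is ≥ 10 mL/min.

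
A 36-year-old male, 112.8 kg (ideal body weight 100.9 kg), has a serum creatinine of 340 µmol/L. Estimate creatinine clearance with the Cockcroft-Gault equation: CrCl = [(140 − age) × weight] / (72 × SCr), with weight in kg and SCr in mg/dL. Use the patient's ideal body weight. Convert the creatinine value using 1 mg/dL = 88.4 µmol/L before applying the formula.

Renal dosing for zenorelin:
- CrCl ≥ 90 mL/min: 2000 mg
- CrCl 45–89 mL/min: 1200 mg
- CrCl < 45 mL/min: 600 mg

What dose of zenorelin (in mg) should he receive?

SCr = 340 / 88.4 = 3.846 mg/dL
CrCl = (140 − 36) × 100.9 / (72 × 3.846) = 10493.6 / 276.91 ≈ 37.9 mL/min
CrCl ≈ 38 mL/min → bracket < 45 mL/min.
Dose for this bracket: 600 mg.

600 mg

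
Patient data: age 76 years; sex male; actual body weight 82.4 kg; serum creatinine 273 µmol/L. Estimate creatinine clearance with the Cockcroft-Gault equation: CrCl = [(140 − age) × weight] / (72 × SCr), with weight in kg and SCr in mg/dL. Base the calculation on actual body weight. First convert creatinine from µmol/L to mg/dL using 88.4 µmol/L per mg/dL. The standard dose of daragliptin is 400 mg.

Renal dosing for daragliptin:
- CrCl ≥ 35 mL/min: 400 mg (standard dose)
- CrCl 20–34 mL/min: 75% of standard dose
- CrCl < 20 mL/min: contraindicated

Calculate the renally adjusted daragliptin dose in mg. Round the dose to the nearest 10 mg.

300 mg

SCr = 273 / 88.4 = 3.088 mg/dL
CrCl = (140 − 76) × 82.4 / (72 × 3.088) = 5273.6 / 222.34 ≈ 23.7 mL/min
CrCl ≈ 24 mL/min → bracket 20–34 mL/min.
75% of 400 mg = 300 mg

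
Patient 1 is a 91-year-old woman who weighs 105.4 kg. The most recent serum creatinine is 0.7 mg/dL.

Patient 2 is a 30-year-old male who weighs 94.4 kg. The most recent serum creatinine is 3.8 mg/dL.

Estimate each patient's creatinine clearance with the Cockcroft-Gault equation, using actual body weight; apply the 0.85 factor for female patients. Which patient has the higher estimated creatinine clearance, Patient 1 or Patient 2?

Patient 1

Patient 1: CrCl = (140 − 91) × 105.4 / (72 × 0.7) × 0.85 = 5164.6 / 50.40 × 0.85 ≈ 87.1 mL/min
Patient 2: CrCl = (140 − 30) × 94.4 / (72 × 3.8) = 10384.0 / 273.60 ≈ 38.0 mL/min
87.1 vs 38.0 mL/min → Patient 1 is higher.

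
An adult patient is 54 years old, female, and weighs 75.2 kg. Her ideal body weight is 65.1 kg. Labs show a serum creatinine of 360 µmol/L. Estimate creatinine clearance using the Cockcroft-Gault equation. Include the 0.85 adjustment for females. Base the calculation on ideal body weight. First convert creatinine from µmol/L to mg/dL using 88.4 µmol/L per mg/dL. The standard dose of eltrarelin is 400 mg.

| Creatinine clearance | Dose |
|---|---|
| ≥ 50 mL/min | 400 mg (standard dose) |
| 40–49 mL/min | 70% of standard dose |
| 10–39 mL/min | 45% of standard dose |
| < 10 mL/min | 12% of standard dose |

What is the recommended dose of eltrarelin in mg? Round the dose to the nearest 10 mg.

SCr = 360 / 88.4 = 4.072 mg/dL
CrCl = (140 − 54) × 65.1 / (72 × 4.072) × 0.85 = 5598.6 / 293.18 × 0.85 ≈ 16.2 mL/min
CrCl ≈ 16 mL/min → bracket 10–39 mL/min.
45% of 400 mg = 180 mg

180 mg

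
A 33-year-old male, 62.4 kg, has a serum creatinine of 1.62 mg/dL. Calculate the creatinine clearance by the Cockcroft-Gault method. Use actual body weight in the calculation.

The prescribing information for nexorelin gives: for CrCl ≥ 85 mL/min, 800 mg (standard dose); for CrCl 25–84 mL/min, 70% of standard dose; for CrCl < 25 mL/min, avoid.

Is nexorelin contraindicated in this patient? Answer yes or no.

no

CrCl = (140 − 33) × 62.4 / (72 × 1.62) = 6676.8 / 116.64 ≈ 57.2 mL/min
CrCl ≈ 57 mL/min, which is ≥ 25 mL/min.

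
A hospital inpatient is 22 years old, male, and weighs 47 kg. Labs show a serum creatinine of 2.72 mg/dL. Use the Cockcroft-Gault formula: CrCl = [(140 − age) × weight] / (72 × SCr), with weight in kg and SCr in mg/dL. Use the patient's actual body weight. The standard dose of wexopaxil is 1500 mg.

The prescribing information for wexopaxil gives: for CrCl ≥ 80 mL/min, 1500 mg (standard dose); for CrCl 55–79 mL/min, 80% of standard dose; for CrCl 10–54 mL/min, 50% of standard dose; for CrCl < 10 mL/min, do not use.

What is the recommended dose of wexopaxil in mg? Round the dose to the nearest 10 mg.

CrCl = (140 − 22) × 47 / (72 × 2.72) = 5546.0 / 195.84 ≈ 28.3 mL/min
CrCl ≈ 28 mL/min → bracket 10–54 mL/min.
50% of 1500 mg = 750 mg

750 mg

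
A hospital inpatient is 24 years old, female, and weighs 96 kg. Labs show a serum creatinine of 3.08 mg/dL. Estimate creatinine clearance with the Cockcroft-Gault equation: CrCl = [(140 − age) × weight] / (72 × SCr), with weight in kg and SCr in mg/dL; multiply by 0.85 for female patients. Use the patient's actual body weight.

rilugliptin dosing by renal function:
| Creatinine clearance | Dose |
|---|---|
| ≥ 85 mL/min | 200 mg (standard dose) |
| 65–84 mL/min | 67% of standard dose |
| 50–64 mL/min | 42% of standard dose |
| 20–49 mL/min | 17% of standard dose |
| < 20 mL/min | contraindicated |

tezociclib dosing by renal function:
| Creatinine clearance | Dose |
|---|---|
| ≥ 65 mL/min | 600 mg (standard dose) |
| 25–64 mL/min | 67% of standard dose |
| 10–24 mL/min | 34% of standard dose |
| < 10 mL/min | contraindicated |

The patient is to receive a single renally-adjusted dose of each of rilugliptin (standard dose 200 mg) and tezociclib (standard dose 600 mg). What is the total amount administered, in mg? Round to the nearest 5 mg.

CrCl = (140 − 24) × 96 / (72 × 3.08) × 0.85 = 11136.0 / 221.76 × 0.85 ≈ 42.7 mL/min
CrCl ≈ 43 mL/min.
rilugliptin: 20–49 mL/min → 17% of 200 mg = 34 mg.
tezociclib: 25–64 mL/min → 67% of 600 mg = 402 mg.
Total = 34 + 402 = 436 mg.

435 mg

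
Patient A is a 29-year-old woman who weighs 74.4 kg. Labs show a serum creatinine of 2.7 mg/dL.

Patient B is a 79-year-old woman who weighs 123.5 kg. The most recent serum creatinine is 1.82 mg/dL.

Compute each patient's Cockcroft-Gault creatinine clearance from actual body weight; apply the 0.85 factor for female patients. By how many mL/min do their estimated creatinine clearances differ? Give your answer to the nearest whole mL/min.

Patient A: CrCl = (140 − 29) × 74.4 / (72 × 2.7) × 0.85 = 8258.4 / 194.40 × 0.85 ≈ 36.1 mL/min
Patient B: CrCl = (140 − 79) × 123.5 / (72 × 1.82) × 0.85 = 7533.5 / 131.04 × 0.85 ≈ 48.9 mL/min
|36.1 − 48.9| = 12.8 mL/min

13 mL/min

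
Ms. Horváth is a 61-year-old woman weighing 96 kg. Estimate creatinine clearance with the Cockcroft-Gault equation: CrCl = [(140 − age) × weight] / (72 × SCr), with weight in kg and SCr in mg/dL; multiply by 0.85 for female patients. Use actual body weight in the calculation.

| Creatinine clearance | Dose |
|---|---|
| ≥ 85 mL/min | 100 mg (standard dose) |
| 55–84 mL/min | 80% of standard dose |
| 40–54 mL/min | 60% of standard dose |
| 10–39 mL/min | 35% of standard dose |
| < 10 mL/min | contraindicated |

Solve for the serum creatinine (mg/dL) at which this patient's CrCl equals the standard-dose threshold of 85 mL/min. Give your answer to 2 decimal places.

1.05 mg/dL

Standard dose requires CrCl ≥ 85 mL/min.
Set (140 − 61) × 96 × 0.85 / (72 × SCr) = 85
SCr = (140 − 61) × 96 × 0.85 / (72 × 85) = 1.053 mg/dL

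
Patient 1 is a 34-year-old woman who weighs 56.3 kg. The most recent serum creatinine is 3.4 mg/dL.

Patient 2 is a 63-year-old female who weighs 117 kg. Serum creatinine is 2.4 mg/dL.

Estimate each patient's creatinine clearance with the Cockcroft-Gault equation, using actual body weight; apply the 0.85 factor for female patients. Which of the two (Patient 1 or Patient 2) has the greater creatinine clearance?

Patient 2

Patient 1: CrCl = (140 − 34) × 56.3 / (72 × 3.4) × 0.85 = 5967.8 / 244.80 × 0.85 ≈ 20.7 mL/min
Patient 2: CrCl = (140 − 63) × 117 / (72 × 2.4) × 0.85 = 9009.0 / 172.80 × 0.85 ≈ 44.3 mL/min
20.7 vs 44.3 mL/min → Patient 2 is higher.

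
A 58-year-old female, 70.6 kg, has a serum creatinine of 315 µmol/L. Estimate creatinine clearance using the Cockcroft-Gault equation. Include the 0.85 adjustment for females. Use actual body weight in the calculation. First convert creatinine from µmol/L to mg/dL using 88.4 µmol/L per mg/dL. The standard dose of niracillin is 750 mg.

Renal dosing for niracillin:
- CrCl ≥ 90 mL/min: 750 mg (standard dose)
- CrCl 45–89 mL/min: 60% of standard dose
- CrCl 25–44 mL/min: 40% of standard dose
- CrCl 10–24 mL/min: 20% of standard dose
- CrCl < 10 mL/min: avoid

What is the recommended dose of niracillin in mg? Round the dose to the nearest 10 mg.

150 mg

SCr = 315 / 88.4 = 3.563 mg/dL
CrCl = (140 − 58) × 70.6 / (72 × 3.563) × 0.85 = 5789.2 / 256.54 × 0.85 ≈ 19.2 mL/min
CrCl ≈ 19 mL/min → bracket 10–24 mL/min.
20% of 750 mg = 150 mg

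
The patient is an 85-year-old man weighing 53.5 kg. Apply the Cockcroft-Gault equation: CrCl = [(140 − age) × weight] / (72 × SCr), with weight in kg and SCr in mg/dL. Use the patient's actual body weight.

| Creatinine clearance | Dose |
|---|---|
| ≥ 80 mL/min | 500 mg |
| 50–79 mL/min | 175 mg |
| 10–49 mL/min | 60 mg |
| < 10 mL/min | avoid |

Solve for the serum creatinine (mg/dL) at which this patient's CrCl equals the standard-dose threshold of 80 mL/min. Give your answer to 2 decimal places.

0.51 mg/dL

Standard dose requires CrCl ≥ 80 mL/min.
Set (140 − 85) × 53.5 / (72 × SCr) = 80
SCr = (140 − 85) × 53.5 / (72 × 80) = 0.511 mg/dL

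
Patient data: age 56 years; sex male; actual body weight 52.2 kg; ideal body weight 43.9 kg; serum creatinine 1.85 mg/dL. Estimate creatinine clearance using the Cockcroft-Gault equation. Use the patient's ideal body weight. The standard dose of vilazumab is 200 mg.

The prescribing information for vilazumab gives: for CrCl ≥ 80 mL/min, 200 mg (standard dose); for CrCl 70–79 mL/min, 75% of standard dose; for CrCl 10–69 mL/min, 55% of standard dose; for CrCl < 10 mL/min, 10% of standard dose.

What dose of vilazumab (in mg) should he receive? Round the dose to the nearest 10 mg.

CrCl = (140 − 56) × 43.9 / (72 × 1.85) = 3687.6 / 133.20 ≈ 27.7 mL/min
CrCl ≈ 28 mL/min → bracket 10–69 mL/min.
55% of 200 mg = 110 mg

110 mg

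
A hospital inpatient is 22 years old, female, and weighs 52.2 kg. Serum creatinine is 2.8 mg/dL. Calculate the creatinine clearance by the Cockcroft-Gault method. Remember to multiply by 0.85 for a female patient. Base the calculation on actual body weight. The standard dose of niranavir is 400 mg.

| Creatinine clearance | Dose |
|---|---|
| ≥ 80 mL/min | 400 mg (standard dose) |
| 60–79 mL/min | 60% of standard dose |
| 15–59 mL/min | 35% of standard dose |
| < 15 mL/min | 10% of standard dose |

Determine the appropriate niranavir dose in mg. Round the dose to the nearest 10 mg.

140 mg

CrCl = (140 − 22) × 52.2 / (72 × 2.8) × 0.85 = 6159.6 / 201.60 × 0.85 ≈ 26.0 mL/min
CrCl ≈ 26 mL/min → bracket 15–59 mL/min.
35% of 400 mg = 140 mg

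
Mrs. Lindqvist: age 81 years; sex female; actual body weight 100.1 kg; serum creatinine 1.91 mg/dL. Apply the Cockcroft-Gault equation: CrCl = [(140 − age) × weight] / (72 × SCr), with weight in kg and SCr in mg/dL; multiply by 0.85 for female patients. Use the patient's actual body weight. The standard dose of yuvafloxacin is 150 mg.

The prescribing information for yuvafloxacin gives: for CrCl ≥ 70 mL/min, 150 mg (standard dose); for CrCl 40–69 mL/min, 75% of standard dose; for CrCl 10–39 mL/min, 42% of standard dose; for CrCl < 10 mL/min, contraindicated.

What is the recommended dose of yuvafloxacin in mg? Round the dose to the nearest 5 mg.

CrCl = (140 − 81) × 100.1 / (72 × 1.91) × 0.85 = 5905.9 / 137.52 × 0.85 ≈ 36.5 mL/min
CrCl ≈ 37 mL/min → bracket 10–39 mL/min.
42% of 150 mg = 63 mg → 65 mg

65 mg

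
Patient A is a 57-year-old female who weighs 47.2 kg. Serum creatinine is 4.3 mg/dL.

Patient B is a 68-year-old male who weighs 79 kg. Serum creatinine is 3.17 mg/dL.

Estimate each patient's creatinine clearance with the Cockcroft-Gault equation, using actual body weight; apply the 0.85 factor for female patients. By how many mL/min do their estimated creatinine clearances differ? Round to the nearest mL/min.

Patient A: CrCl = (140 − 57) × 47.2 / (72 × 4.3) × 0.85 = 3917.6 / 309.60 × 0.85 ≈ 10.8 mL/min
Patient B: CrCl = (140 − 68) × 79 / (72 × 3.17) = 5688.0 / 228.24 ≈ 24.9 mL/min
|10.8 − 24.9| = 14.1 mL/min

14 mL/min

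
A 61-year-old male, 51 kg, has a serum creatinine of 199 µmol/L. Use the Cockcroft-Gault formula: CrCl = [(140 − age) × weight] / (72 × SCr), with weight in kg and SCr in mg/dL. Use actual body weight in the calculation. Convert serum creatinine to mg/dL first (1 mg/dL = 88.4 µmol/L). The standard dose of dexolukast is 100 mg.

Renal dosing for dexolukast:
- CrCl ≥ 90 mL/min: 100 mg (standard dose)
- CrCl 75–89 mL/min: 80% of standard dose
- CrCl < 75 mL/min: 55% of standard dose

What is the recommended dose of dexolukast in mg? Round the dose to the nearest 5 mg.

55 mg

SCr = 199 / 88.4 = 2.251 mg/dL
CrCl = (140 − 61) × 51 / (72 × 2.251) = 4029.0 / 162.07 ≈ 24.9 mL/min
CrCl ≈ 25 mL/min → bracket < 75 mL/min.
55% of 100 mg = 55 mg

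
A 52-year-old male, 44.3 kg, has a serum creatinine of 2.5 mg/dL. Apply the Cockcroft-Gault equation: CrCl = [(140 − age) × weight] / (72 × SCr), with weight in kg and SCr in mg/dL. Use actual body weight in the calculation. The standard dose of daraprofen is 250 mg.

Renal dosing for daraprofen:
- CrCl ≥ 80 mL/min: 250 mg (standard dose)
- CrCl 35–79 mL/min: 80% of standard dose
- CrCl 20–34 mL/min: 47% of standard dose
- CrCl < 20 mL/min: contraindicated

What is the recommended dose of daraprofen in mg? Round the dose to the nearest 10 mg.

120 mg

CrCl = (140 − 52) × 44.3 / (72 × 2.5) = 3898.4 / 180.00 ≈ 21.7 mL/min
CrCl ≈ 22 mL/min → bracket 20–34 mL/min.
47% of 250 mg = 117.5 mg → 120 mg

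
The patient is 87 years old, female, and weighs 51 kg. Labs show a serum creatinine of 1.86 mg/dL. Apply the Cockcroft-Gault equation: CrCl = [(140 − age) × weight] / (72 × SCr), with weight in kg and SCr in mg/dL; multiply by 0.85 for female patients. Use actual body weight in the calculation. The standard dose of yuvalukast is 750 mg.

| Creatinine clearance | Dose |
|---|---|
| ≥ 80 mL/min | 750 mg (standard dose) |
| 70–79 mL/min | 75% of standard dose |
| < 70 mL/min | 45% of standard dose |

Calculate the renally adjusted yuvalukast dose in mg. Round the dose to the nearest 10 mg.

CrCl = (140 − 87) × 51 / (72 × 1.86) × 0.85 = 2703.0 / 133.92 × 0.85 ≈ 17.2 mL/min
CrCl ≈ 17 mL/min → bracket < 70 mL/min.
45% of 750 mg = 337.5 mg → 340 mg

340 mg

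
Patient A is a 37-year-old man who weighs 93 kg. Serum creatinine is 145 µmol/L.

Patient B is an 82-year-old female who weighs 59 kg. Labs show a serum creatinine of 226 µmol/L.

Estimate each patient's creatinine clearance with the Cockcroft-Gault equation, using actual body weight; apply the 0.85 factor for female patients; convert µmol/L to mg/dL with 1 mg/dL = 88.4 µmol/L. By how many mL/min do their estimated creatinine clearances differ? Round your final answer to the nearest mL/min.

Patient A: SCr = 145 / 88.4 = 1.64 mg/dL
Patient A: CrCl = (140 − 37) × 93 / (72 × 1.64) = 9579.0 / 118.08 ≈ 81.1 mL/min
Patient B: SCr = 226 / 88.4 = 2.557 mg/dL
Patient B: CrCl = (140 − 82) × 59 / (72 × 2.557) × 0.85 = 3422.0 / 184.10 × 0.85 ≈ 15.8 mL/min
|81.1 − 15.8| = 65.3 mL/min

65 mL/min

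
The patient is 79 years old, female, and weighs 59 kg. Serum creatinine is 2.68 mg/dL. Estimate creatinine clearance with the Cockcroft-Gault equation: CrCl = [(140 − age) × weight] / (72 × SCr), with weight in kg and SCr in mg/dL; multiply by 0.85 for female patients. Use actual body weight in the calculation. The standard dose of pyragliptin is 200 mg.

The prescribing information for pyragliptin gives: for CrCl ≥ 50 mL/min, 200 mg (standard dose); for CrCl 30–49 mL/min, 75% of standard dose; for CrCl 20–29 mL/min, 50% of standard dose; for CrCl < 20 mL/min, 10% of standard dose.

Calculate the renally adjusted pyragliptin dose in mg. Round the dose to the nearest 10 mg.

20 mg

CrCl = (140 − 79) × 59 / (72 × 2.68) × 0.85 = 3599.0 / 192.96 × 0.85 ≈ 15.9 mL/min
CrCl ≈ 16 mL/min → bracket < 20 mL/min.
10% of 200 mg = 20 mg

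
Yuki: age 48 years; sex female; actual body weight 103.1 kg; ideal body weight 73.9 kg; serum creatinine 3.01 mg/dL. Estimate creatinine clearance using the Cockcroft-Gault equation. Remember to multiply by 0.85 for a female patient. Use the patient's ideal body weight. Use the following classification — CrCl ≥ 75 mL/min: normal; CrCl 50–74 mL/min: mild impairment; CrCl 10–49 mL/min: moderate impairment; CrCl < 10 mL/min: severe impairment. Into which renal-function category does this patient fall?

moderate impairment

CrCl = (140 − 48) × 73.9 / (72 × 3.01) × 0.85 = 6798.8 / 216.72 × 0.85 ≈ 26.7 mL/min
27 mL/min falls in the 'moderate impairment' range.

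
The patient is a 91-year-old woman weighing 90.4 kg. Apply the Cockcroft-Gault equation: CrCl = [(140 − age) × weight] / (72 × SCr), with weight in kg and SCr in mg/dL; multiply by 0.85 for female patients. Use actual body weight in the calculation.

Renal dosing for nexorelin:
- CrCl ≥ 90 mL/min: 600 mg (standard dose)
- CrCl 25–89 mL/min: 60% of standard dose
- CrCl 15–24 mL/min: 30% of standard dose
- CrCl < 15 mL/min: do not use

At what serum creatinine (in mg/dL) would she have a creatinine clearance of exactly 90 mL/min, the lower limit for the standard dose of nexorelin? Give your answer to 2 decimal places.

0.58 mg/dL

Standard dose requires CrCl ≥ 90 mL/min.
Set (140 − 91) × 90.4 × 0.85 / (72 × SCr) = 90
SCr = (140 − 91) × 90.4 × 0.85 / (72 × 90) = 0.581 mg/dL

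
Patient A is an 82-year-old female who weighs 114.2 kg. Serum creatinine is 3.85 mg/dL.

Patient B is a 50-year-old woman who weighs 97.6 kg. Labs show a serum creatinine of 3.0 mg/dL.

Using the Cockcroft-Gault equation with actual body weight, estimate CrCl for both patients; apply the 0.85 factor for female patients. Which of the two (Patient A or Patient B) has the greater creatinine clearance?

Patient A: CrCl = (140 − 82) × 114.2 / (72 × 3.85) × 0.85 = 6623.6 / 277.20 × 0.85 ≈ 20.3 mL/min
Patient B: CrCl = (140 − 50) × 97.6 / (72 × 3) × 0.85 = 8784.0 / 216.00 × 0.85 ≈ 34.6 mL/min
20.3 vs 34.6 mL/min → Patient B is higher.

Patient B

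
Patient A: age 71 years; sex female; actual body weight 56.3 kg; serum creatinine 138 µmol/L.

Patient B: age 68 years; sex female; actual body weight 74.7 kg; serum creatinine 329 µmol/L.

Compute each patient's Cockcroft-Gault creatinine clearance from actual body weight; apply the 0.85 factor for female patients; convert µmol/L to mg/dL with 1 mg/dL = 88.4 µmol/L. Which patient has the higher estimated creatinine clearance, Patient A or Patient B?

Patient A

Patient A: SCr = 138 / 88.4 = 1.561 mg/dL
Patient A: CrCl = (140 − 71) × 56.3 / (72 × 1.561) × 0.85 = 3884.7 / 112.39 × 0.85 ≈ 29.4 mL/min
Patient B: SCr = 329 / 88.4 = 3.722 mg/dL
Patient B: CrCl = (140 − 68) × 74.7 / (72 × 3.722) × 0.85 = 5378.4 / 267.98 × 0.85 ≈ 17.1 mL/min
29.4 vs 17.1 mL/min → Patient A is higher.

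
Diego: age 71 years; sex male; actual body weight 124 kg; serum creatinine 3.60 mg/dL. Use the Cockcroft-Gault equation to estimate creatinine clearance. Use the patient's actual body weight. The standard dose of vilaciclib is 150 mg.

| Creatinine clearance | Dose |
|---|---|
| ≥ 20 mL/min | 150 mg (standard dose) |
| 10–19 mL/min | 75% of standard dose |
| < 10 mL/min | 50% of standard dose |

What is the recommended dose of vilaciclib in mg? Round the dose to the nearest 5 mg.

150 mg

CrCl = (140 − 71) × 124 / (72 × 3.6) = 8556.0 / 259.20 ≈ 33.0 mL/min
CrCl ≈ 33 mL/min → bracket ≥ 20 mL/min.
100% of 150 mg = 150 mg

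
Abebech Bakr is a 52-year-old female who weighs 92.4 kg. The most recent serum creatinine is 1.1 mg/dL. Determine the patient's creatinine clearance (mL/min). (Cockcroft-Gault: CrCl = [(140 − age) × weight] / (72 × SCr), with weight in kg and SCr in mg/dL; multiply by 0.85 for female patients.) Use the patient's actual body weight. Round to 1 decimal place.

CrCl = (140 − 52) × 92.4 / (72 × 1.1) × 0.85 = 8131.2 / 79.20 × 0.85 ≈ 87.3 mL/min

87.3 mL/min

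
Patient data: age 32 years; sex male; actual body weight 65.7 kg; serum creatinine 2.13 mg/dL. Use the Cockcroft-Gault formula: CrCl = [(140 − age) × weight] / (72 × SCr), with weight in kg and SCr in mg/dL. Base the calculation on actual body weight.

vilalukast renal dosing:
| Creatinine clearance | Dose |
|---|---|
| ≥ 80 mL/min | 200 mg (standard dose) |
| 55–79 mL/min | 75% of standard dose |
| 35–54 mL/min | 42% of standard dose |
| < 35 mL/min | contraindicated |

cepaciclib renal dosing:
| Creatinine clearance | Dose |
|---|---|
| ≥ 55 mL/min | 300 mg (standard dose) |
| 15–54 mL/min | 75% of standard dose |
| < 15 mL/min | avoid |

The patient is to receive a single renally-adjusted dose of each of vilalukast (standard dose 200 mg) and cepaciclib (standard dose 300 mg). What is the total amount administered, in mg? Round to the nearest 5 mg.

310 mg

CrCl = (140 − 32) × 65.7 / (72 × 2.13) = 7095.6 / 153.36 ≈ 46.3 mL/min
CrCl ≈ 46 mL/min.
vilalukast: 35–54 mL/min → 42% of 200 mg = 84 mg.
cepaciclib: 15–54 mL/min → 75% of 300 mg = 225 mg.
Total = 84 + 225 = 309 mg.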